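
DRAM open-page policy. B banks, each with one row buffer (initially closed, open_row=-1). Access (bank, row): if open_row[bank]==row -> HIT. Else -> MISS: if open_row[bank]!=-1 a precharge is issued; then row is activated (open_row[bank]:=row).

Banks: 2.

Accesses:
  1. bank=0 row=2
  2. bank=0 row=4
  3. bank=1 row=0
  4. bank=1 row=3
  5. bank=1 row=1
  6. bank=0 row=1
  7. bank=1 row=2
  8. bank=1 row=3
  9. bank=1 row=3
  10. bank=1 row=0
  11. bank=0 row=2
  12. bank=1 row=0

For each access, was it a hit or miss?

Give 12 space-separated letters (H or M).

Acc 1: bank0 row2 -> MISS (open row2); precharges=0
Acc 2: bank0 row4 -> MISS (open row4); precharges=1
Acc 3: bank1 row0 -> MISS (open row0); precharges=1
Acc 4: bank1 row3 -> MISS (open row3); precharges=2
Acc 5: bank1 row1 -> MISS (open row1); precharges=3
Acc 6: bank0 row1 -> MISS (open row1); precharges=4
Acc 7: bank1 row2 -> MISS (open row2); precharges=5
Acc 8: bank1 row3 -> MISS (open row3); precharges=6
Acc 9: bank1 row3 -> HIT
Acc 10: bank1 row0 -> MISS (open row0); precharges=7
Acc 11: bank0 row2 -> MISS (open row2); precharges=8
Acc 12: bank1 row0 -> HIT

Answer: M M M M M M M M H M M H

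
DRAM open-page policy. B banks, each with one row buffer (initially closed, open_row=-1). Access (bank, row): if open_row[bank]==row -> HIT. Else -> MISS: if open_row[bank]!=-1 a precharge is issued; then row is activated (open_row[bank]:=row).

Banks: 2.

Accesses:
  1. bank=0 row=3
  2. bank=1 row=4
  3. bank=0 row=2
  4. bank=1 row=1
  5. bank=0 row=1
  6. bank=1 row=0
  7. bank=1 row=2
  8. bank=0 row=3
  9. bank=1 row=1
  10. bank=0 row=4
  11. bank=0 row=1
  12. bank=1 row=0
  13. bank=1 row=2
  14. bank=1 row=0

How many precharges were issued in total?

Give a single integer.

Answer: 12

Derivation:
Acc 1: bank0 row3 -> MISS (open row3); precharges=0
Acc 2: bank1 row4 -> MISS (open row4); precharges=0
Acc 3: bank0 row2 -> MISS (open row2); precharges=1
Acc 4: bank1 row1 -> MISS (open row1); precharges=2
Acc 5: bank0 row1 -> MISS (open row1); precharges=3
Acc 6: bank1 row0 -> MISS (open row0); precharges=4
Acc 7: bank1 row2 -> MISS (open row2); precharges=5
Acc 8: bank0 row3 -> MISS (open row3); precharges=6
Acc 9: bank1 row1 -> MISS (open row1); precharges=7
Acc 10: bank0 row4 -> MISS (open row4); precharges=8
Acc 11: bank0 row1 -> MISS (open row1); precharges=9
Acc 12: bank1 row0 -> MISS (open row0); precharges=10
Acc 13: bank1 row2 -> MISS (open row2); precharges=11
Acc 14: bank1 row0 -> MISS (open row0); precharges=12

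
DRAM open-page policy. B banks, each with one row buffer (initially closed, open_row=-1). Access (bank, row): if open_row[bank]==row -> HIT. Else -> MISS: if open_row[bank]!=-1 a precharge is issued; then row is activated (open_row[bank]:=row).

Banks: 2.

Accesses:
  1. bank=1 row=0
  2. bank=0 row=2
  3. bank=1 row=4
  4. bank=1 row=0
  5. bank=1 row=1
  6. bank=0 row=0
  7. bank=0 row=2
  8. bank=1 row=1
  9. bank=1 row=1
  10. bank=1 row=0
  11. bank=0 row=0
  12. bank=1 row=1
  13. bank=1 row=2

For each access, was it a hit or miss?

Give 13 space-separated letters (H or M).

Answer: M M M M M M M H H M M M M

Derivation:
Acc 1: bank1 row0 -> MISS (open row0); precharges=0
Acc 2: bank0 row2 -> MISS (open row2); precharges=0
Acc 3: bank1 row4 -> MISS (open row4); precharges=1
Acc 4: bank1 row0 -> MISS (open row0); precharges=2
Acc 5: bank1 row1 -> MISS (open row1); precharges=3
Acc 6: bank0 row0 -> MISS (open row0); precharges=4
Acc 7: bank0 row2 -> MISS (open row2); precharges=5
Acc 8: bank1 row1 -> HIT
Acc 9: bank1 row1 -> HIT
Acc 10: bank1 row0 -> MISS (open row0); precharges=6
Acc 11: bank0 row0 -> MISS (open row0); precharges=7
Acc 12: bank1 row1 -> MISS (open row1); precharges=8
Acc 13: bank1 row2 -> MISS (open row2); precharges=9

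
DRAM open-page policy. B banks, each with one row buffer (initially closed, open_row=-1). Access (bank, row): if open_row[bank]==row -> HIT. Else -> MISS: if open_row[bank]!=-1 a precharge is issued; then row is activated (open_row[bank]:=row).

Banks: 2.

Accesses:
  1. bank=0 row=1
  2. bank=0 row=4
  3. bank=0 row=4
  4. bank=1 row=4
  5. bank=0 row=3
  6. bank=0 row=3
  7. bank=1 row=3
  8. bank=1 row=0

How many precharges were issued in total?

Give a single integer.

Acc 1: bank0 row1 -> MISS (open row1); precharges=0
Acc 2: bank0 row4 -> MISS (open row4); precharges=1
Acc 3: bank0 row4 -> HIT
Acc 4: bank1 row4 -> MISS (open row4); precharges=1
Acc 5: bank0 row3 -> MISS (open row3); precharges=2
Acc 6: bank0 row3 -> HIT
Acc 7: bank1 row3 -> MISS (open row3); precharges=3
Acc 8: bank1 row0 -> MISS (open row0); precharges=4

Answer: 4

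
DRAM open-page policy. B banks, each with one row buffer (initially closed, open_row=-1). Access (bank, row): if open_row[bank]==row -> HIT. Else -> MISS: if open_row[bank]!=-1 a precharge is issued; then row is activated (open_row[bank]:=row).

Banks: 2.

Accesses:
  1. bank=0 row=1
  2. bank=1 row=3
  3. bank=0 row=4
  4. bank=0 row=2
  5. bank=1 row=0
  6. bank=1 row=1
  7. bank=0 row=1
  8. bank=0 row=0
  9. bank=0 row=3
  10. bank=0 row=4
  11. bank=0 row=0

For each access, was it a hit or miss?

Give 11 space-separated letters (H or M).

Answer: M M M M M M M M M M M

Derivation:
Acc 1: bank0 row1 -> MISS (open row1); precharges=0
Acc 2: bank1 row3 -> MISS (open row3); precharges=0
Acc 3: bank0 row4 -> MISS (open row4); precharges=1
Acc 4: bank0 row2 -> MISS (open row2); precharges=2
Acc 5: bank1 row0 -> MISS (open row0); precharges=3
Acc 6: bank1 row1 -> MISS (open row1); precharges=4
Acc 7: bank0 row1 -> MISS (open row1); precharges=5
Acc 8: bank0 row0 -> MISS (open row0); precharges=6
Acc 9: bank0 row3 -> MISS (open row3); precharges=7
Acc 10: bank0 row4 -> MISS (open row4); precharges=8
Acc 11: bank0 row0 -> MISS (open row0); precharges=9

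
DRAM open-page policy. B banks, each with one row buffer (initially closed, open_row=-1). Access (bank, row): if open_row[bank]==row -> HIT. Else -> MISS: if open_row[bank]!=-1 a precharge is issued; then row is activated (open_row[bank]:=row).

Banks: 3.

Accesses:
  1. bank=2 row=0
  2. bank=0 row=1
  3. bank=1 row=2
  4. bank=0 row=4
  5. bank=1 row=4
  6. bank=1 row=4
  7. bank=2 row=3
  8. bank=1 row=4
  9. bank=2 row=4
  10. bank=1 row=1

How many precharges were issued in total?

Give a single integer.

Answer: 5

Derivation:
Acc 1: bank2 row0 -> MISS (open row0); precharges=0
Acc 2: bank0 row1 -> MISS (open row1); precharges=0
Acc 3: bank1 row2 -> MISS (open row2); precharges=0
Acc 4: bank0 row4 -> MISS (open row4); precharges=1
Acc 5: bank1 row4 -> MISS (open row4); precharges=2
Acc 6: bank1 row4 -> HIT
Acc 7: bank2 row3 -> MISS (open row3); precharges=3
Acc 8: bank1 row4 -> HIT
Acc 9: bank2 row4 -> MISS (open row4); precharges=4
Acc 10: bank1 row1 -> MISS (open row1); precharges=5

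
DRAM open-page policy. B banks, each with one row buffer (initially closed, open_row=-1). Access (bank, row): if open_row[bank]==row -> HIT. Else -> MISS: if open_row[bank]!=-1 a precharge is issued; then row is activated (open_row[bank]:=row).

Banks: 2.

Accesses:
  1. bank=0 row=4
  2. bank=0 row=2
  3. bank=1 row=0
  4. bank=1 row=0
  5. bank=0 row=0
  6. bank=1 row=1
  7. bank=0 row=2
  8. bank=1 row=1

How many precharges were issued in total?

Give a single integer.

Answer: 4

Derivation:
Acc 1: bank0 row4 -> MISS (open row4); precharges=0
Acc 2: bank0 row2 -> MISS (open row2); precharges=1
Acc 3: bank1 row0 -> MISS (open row0); precharges=1
Acc 4: bank1 row0 -> HIT
Acc 5: bank0 row0 -> MISS (open row0); precharges=2
Acc 6: bank1 row1 -> MISS (open row1); precharges=3
Acc 7: bank0 row2 -> MISS (open row2); precharges=4
Acc 8: bank1 row1 -> HIT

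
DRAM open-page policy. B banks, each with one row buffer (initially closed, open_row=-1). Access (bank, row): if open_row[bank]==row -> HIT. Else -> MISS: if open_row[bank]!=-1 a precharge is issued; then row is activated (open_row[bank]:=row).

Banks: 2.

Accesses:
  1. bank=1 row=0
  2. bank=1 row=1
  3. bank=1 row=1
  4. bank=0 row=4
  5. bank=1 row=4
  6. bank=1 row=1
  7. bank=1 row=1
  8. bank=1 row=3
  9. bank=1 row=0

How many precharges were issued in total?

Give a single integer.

Acc 1: bank1 row0 -> MISS (open row0); precharges=0
Acc 2: bank1 row1 -> MISS (open row1); precharges=1
Acc 3: bank1 row1 -> HIT
Acc 4: bank0 row4 -> MISS (open row4); precharges=1
Acc 5: bank1 row4 -> MISS (open row4); precharges=2
Acc 6: bank1 row1 -> MISS (open row1); precharges=3
Acc 7: bank1 row1 -> HIT
Acc 8: bank1 row3 -> MISS (open row3); precharges=4
Acc 9: bank1 row0 -> MISS (open row0); precharges=5

Answer: 5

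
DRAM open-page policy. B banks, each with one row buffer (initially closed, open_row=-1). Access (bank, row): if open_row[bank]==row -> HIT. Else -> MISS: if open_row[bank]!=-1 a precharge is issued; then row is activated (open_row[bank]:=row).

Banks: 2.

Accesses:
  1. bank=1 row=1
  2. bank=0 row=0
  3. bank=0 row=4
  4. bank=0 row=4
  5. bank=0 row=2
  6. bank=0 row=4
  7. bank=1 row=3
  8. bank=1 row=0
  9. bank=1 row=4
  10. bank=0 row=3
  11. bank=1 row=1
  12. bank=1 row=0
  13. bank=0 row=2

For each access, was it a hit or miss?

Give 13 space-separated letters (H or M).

Acc 1: bank1 row1 -> MISS (open row1); precharges=0
Acc 2: bank0 row0 -> MISS (open row0); precharges=0
Acc 3: bank0 row4 -> MISS (open row4); precharges=1
Acc 4: bank0 row4 -> HIT
Acc 5: bank0 row2 -> MISS (open row2); precharges=2
Acc 6: bank0 row4 -> MISS (open row4); precharges=3
Acc 7: bank1 row3 -> MISS (open row3); precharges=4
Acc 8: bank1 row0 -> MISS (open row0); precharges=5
Acc 9: bank1 row4 -> MISS (open row4); precharges=6
Acc 10: bank0 row3 -> MISS (open row3); precharges=7
Acc 11: bank1 row1 -> MISS (open row1); precharges=8
Acc 12: bank1 row0 -> MISS (open row0); precharges=9
Acc 13: bank0 row2 -> MISS (open row2); precharges=10

Answer: M M M H M M M M M M M M M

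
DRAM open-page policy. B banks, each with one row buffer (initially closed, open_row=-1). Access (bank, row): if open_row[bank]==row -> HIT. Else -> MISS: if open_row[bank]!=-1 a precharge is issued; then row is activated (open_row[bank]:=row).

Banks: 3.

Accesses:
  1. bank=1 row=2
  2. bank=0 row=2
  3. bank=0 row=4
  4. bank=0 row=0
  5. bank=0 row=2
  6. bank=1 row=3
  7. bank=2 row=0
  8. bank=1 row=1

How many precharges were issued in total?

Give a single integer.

Answer: 5

Derivation:
Acc 1: bank1 row2 -> MISS (open row2); precharges=0
Acc 2: bank0 row2 -> MISS (open row2); precharges=0
Acc 3: bank0 row4 -> MISS (open row4); precharges=1
Acc 4: bank0 row0 -> MISS (open row0); precharges=2
Acc 5: bank0 row2 -> MISS (open row2); precharges=3
Acc 6: bank1 row3 -> MISS (open row3); precharges=4
Acc 7: bank2 row0 -> MISS (open row0); precharges=4
Acc 8: bank1 row1 -> MISS (open row1); precharges=5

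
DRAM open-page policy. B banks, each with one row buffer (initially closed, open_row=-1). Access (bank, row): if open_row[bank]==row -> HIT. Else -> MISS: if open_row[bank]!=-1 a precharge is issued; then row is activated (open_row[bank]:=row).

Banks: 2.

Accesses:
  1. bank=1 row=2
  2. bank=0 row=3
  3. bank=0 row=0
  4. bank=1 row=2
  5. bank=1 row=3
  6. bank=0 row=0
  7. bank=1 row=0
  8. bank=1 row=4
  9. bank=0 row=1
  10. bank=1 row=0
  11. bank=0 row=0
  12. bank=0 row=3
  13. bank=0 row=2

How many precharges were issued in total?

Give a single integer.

Acc 1: bank1 row2 -> MISS (open row2); precharges=0
Acc 2: bank0 row3 -> MISS (open row3); precharges=0
Acc 3: bank0 row0 -> MISS (open row0); precharges=1
Acc 4: bank1 row2 -> HIT
Acc 5: bank1 row3 -> MISS (open row3); precharges=2
Acc 6: bank0 row0 -> HIT
Acc 7: bank1 row0 -> MISS (open row0); precharges=3
Acc 8: bank1 row4 -> MISS (open row4); precharges=4
Acc 9: bank0 row1 -> MISS (open row1); precharges=5
Acc 10: bank1 row0 -> MISS (open row0); precharges=6
Acc 11: bank0 row0 -> MISS (open row0); precharges=7
Acc 12: bank0 row3 -> MISS (open row3); precharges=8
Acc 13: bank0 row2 -> MISS (open row2); precharges=9

Answer: 9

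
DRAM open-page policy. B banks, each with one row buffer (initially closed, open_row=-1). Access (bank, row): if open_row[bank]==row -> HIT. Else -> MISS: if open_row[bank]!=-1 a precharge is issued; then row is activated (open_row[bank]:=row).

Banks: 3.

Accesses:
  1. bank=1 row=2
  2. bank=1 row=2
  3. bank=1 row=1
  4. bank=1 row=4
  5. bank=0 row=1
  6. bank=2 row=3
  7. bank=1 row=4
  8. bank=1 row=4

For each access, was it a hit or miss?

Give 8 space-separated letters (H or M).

Answer: M H M M M M H H

Derivation:
Acc 1: bank1 row2 -> MISS (open row2); precharges=0
Acc 2: bank1 row2 -> HIT
Acc 3: bank1 row1 -> MISS (open row1); precharges=1
Acc 4: bank1 row4 -> MISS (open row4); precharges=2
Acc 5: bank0 row1 -> MISS (open row1); precharges=2
Acc 6: bank2 row3 -> MISS (open row3); precharges=2
Acc 7: bank1 row4 -> HIT
Acc 8: bank1 row4 -> HIT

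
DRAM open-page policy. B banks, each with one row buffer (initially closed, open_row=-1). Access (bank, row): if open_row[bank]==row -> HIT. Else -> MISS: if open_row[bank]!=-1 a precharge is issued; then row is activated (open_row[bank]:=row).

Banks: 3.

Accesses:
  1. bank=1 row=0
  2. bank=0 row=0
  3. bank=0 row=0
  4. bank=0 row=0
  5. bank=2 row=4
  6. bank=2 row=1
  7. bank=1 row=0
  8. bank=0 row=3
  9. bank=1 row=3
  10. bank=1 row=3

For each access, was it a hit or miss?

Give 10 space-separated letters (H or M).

Answer: M M H H M M H M M H

Derivation:
Acc 1: bank1 row0 -> MISS (open row0); precharges=0
Acc 2: bank0 row0 -> MISS (open row0); precharges=0
Acc 3: bank0 row0 -> HIT
Acc 4: bank0 row0 -> HIT
Acc 5: bank2 row4 -> MISS (open row4); precharges=0
Acc 6: bank2 row1 -> MISS (open row1); precharges=1
Acc 7: bank1 row0 -> HIT
Acc 8: bank0 row3 -> MISS (open row3); precharges=2
Acc 9: bank1 row3 -> MISS (open row3); precharges=3
Acc 10: bank1 row3 -> HIT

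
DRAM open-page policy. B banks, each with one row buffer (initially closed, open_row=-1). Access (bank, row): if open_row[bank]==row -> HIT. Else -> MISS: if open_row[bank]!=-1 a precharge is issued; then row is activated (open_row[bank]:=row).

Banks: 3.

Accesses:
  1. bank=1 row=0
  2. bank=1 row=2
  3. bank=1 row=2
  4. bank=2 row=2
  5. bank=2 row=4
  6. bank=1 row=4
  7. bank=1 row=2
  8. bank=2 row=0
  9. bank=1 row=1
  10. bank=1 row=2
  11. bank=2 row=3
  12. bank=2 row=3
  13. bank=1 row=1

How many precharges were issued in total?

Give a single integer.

Answer: 9

Derivation:
Acc 1: bank1 row0 -> MISS (open row0); precharges=0
Acc 2: bank1 row2 -> MISS (open row2); precharges=1
Acc 3: bank1 row2 -> HIT
Acc 4: bank2 row2 -> MISS (open row2); precharges=1
Acc 5: bank2 row4 -> MISS (open row4); precharges=2
Acc 6: bank1 row4 -> MISS (open row4); precharges=3
Acc 7: bank1 row2 -> MISS (open row2); precharges=4
Acc 8: bank2 row0 -> MISS (open row0); precharges=5
Acc 9: bank1 row1 -> MISS (open row1); precharges=6
Acc 10: bank1 row2 -> MISS (open row2); precharges=7
Acc 11: bank2 row3 -> MISS (open row3); precharges=8
Acc 12: bank2 row3 -> HIT
Acc 13: bank1 row1 -> MISS (open row1); precharges=9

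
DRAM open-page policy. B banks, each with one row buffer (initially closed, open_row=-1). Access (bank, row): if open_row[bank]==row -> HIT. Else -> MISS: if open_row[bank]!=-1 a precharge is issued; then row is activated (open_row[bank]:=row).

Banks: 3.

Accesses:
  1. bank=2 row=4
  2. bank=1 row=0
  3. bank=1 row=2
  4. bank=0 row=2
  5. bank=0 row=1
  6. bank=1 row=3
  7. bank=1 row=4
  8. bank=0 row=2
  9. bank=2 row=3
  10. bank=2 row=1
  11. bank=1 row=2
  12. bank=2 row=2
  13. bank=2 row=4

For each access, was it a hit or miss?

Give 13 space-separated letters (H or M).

Acc 1: bank2 row4 -> MISS (open row4); precharges=0
Acc 2: bank1 row0 -> MISS (open row0); precharges=0
Acc 3: bank1 row2 -> MISS (open row2); precharges=1
Acc 4: bank0 row2 -> MISS (open row2); precharges=1
Acc 5: bank0 row1 -> MISS (open row1); precharges=2
Acc 6: bank1 row3 -> MISS (open row3); precharges=3
Acc 7: bank1 row4 -> MISS (open row4); precharges=4
Acc 8: bank0 row2 -> MISS (open row2); precharges=5
Acc 9: bank2 row3 -> MISS (open row3); precharges=6
Acc 10: bank2 row1 -> MISS (open row1); precharges=7
Acc 11: bank1 row2 -> MISS (open row2); precharges=8
Acc 12: bank2 row2 -> MISS (open row2); precharges=9
Acc 13: bank2 row4 -> MISS (open row4); precharges=10

Answer: M M M M M M M M M M M M M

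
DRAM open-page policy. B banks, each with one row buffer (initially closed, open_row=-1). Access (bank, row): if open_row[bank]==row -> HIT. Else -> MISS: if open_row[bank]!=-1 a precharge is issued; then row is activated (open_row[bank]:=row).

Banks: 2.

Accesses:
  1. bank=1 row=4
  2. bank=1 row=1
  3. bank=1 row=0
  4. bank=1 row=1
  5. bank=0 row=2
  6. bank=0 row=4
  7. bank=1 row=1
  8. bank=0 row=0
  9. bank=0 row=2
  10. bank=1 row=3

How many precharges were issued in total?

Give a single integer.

Acc 1: bank1 row4 -> MISS (open row4); precharges=0
Acc 2: bank1 row1 -> MISS (open row1); precharges=1
Acc 3: bank1 row0 -> MISS (open row0); precharges=2
Acc 4: bank1 row1 -> MISS (open row1); precharges=3
Acc 5: bank0 row2 -> MISS (open row2); precharges=3
Acc 6: bank0 row4 -> MISS (open row4); precharges=4
Acc 7: bank1 row1 -> HIT
Acc 8: bank0 row0 -> MISS (open row0); precharges=5
Acc 9: bank0 row2 -> MISS (open row2); precharges=6
Acc 10: bank1 row3 -> MISS (open row3); precharges=7

Answer: 7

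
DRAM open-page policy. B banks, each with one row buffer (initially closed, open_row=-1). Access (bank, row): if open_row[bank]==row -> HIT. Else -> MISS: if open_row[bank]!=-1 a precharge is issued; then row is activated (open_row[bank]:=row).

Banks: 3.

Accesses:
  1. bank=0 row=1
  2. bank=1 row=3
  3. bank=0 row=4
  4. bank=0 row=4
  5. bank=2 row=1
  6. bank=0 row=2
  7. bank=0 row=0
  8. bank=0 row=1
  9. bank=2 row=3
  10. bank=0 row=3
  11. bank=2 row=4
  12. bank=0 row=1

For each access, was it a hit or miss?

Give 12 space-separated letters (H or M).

Answer: M M M H M M M M M M M M

Derivation:
Acc 1: bank0 row1 -> MISS (open row1); precharges=0
Acc 2: bank1 row3 -> MISS (open row3); precharges=0
Acc 3: bank0 row4 -> MISS (open row4); precharges=1
Acc 4: bank0 row4 -> HIT
Acc 5: bank2 row1 -> MISS (open row1); precharges=1
Acc 6: bank0 row2 -> MISS (open row2); precharges=2
Acc 7: bank0 row0 -> MISS (open row0); precharges=3
Acc 8: bank0 row1 -> MISS (open row1); precharges=4
Acc 9: bank2 row3 -> MISS (open row3); precharges=5
Acc 10: bank0 row3 -> MISS (open row3); precharges=6
Acc 11: bank2 row4 -> MISS (open row4); precharges=7
Acc 12: bank0 row1 -> MISS (open row1); precharges=8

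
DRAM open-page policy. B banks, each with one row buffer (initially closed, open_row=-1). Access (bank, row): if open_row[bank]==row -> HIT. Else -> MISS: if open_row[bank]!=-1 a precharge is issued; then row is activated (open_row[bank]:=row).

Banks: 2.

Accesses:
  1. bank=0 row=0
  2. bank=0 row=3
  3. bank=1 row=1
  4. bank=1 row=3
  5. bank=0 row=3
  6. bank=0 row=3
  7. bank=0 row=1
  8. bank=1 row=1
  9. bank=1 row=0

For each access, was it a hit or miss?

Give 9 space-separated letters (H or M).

Answer: M M M M H H M M M

Derivation:
Acc 1: bank0 row0 -> MISS (open row0); precharges=0
Acc 2: bank0 row3 -> MISS (open row3); precharges=1
Acc 3: bank1 row1 -> MISS (open row1); precharges=1
Acc 4: bank1 row3 -> MISS (open row3); precharges=2
Acc 5: bank0 row3 -> HIT
Acc 6: bank0 row3 -> HIT
Acc 7: bank0 row1 -> MISS (open row1); precharges=3
Acc 8: bank1 row1 -> MISS (open row1); precharges=4
Acc 9: bank1 row0 -> MISS (open row0); precharges=5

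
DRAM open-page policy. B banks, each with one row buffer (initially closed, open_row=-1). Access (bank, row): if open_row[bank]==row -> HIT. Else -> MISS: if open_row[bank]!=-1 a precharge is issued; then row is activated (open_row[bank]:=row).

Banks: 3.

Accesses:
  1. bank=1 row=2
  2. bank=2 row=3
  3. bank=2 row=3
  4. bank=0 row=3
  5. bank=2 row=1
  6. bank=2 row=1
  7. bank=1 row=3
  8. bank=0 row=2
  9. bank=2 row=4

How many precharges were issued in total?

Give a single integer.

Answer: 4

Derivation:
Acc 1: bank1 row2 -> MISS (open row2); precharges=0
Acc 2: bank2 row3 -> MISS (open row3); precharges=0
Acc 3: bank2 row3 -> HIT
Acc 4: bank0 row3 -> MISS (open row3); precharges=0
Acc 5: bank2 row1 -> MISS (open row1); precharges=1
Acc 6: bank2 row1 -> HIT
Acc 7: bank1 row3 -> MISS (open row3); precharges=2
Acc 8: bank0 row2 -> MISS (open row2); precharges=3
Acc 9: bank2 row4 -> MISS (open row4); precharges=4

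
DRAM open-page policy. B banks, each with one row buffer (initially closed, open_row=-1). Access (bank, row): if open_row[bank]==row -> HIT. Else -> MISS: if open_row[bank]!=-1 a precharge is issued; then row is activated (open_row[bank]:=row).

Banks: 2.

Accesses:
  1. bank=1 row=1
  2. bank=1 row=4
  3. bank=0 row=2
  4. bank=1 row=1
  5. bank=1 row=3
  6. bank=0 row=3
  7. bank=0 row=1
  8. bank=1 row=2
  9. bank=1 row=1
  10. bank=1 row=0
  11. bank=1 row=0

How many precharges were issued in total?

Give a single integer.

Acc 1: bank1 row1 -> MISS (open row1); precharges=0
Acc 2: bank1 row4 -> MISS (open row4); precharges=1
Acc 3: bank0 row2 -> MISS (open row2); precharges=1
Acc 4: bank1 row1 -> MISS (open row1); precharges=2
Acc 5: bank1 row3 -> MISS (open row3); precharges=3
Acc 6: bank0 row3 -> MISS (open row3); precharges=4
Acc 7: bank0 row1 -> MISS (open row1); precharges=5
Acc 8: bank1 row2 -> MISS (open row2); precharges=6
Acc 9: bank1 row1 -> MISS (open row1); precharges=7
Acc 10: bank1 row0 -> MISS (open row0); precharges=8
Acc 11: bank1 row0 -> HIT

Answer: 8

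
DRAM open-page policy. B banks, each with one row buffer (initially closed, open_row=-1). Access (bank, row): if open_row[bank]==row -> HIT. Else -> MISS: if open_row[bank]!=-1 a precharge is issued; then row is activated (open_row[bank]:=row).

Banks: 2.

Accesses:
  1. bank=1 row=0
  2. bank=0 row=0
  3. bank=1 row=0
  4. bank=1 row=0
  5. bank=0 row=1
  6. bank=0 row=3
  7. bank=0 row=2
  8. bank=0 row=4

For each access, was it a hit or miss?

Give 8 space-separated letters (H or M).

Answer: M M H H M M M M

Derivation:
Acc 1: bank1 row0 -> MISS (open row0); precharges=0
Acc 2: bank0 row0 -> MISS (open row0); precharges=0
Acc 3: bank1 row0 -> HIT
Acc 4: bank1 row0 -> HIT
Acc 5: bank0 row1 -> MISS (open row1); precharges=1
Acc 6: bank0 row3 -> MISS (open row3); precharges=2
Acc 7: bank0 row2 -> MISS (open row2); precharges=3
Acc 8: bank0 row4 -> MISS (open row4); precharges=4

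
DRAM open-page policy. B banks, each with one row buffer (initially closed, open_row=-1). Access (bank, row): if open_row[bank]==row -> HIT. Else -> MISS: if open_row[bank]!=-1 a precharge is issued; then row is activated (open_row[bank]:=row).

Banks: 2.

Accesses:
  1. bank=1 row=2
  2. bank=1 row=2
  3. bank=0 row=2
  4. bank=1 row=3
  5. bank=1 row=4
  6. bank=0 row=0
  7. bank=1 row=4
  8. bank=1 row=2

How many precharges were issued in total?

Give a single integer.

Acc 1: bank1 row2 -> MISS (open row2); precharges=0
Acc 2: bank1 row2 -> HIT
Acc 3: bank0 row2 -> MISS (open row2); precharges=0
Acc 4: bank1 row3 -> MISS (open row3); precharges=1
Acc 5: bank1 row4 -> MISS (open row4); precharges=2
Acc 6: bank0 row0 -> MISS (open row0); precharges=3
Acc 7: bank1 row4 -> HIT
Acc 8: bank1 row2 -> MISS (open row2); precharges=4

Answer: 4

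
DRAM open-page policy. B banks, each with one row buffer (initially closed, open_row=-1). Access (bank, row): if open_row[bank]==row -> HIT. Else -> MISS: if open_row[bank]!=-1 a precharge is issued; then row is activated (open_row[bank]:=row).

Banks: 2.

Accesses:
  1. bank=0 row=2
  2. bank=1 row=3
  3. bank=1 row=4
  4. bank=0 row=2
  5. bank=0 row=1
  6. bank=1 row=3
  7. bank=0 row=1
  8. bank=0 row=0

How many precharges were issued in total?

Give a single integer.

Acc 1: bank0 row2 -> MISS (open row2); precharges=0
Acc 2: bank1 row3 -> MISS (open row3); precharges=0
Acc 3: bank1 row4 -> MISS (open row4); precharges=1
Acc 4: bank0 row2 -> HIT
Acc 5: bank0 row1 -> MISS (open row1); precharges=2
Acc 6: bank1 row3 -> MISS (open row3); precharges=3
Acc 7: bank0 row1 -> HIT
Acc 8: bank0 row0 -> MISS (open row0); precharges=4

Answer: 4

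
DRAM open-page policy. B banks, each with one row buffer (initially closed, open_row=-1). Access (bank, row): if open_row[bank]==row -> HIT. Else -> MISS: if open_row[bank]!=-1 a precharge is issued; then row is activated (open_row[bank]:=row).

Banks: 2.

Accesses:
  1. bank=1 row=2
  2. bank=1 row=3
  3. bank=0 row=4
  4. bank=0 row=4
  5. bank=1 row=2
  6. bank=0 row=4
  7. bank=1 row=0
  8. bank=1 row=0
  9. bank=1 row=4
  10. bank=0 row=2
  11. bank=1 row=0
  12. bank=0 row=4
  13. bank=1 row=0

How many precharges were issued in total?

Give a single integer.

Answer: 7

Derivation:
Acc 1: bank1 row2 -> MISS (open row2); precharges=0
Acc 2: bank1 row3 -> MISS (open row3); precharges=1
Acc 3: bank0 row4 -> MISS (open row4); precharges=1
Acc 4: bank0 row4 -> HIT
Acc 5: bank1 row2 -> MISS (open row2); precharges=2
Acc 6: bank0 row4 -> HIT
Acc 7: bank1 row0 -> MISS (open row0); precharges=3
Acc 8: bank1 row0 -> HIT
Acc 9: bank1 row4 -> MISS (open row4); precharges=4
Acc 10: bank0 row2 -> MISS (open row2); precharges=5
Acc 11: bank1 row0 -> MISS (open row0); precharges=6
Acc 12: bank0 row4 -> MISS (open row4); precharges=7
Acc 13: bank1 row0 -> HIT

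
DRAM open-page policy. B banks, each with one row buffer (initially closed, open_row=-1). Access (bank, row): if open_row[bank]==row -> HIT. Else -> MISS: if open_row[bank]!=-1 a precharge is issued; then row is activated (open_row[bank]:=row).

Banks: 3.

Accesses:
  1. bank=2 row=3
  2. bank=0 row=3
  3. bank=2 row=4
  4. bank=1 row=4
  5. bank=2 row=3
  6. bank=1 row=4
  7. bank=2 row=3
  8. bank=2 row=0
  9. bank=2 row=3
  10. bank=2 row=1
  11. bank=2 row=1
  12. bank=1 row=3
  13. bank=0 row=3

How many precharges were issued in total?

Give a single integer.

Answer: 6

Derivation:
Acc 1: bank2 row3 -> MISS (open row3); precharges=0
Acc 2: bank0 row3 -> MISS (open row3); precharges=0
Acc 3: bank2 row4 -> MISS (open row4); precharges=1
Acc 4: bank1 row4 -> MISS (open row4); precharges=1
Acc 5: bank2 row3 -> MISS (open row3); precharges=2
Acc 6: bank1 row4 -> HIT
Acc 7: bank2 row3 -> HIT
Acc 8: bank2 row0 -> MISS (open row0); precharges=3
Acc 9: bank2 row3 -> MISS (open row3); precharges=4
Acc 10: bank2 row1 -> MISS (open row1); precharges=5
Acc 11: bank2 row1 -> HIT
Acc 12: bank1 row3 -> MISS (open row3); precharges=6
Acc 13: bank0 row3 -> HIT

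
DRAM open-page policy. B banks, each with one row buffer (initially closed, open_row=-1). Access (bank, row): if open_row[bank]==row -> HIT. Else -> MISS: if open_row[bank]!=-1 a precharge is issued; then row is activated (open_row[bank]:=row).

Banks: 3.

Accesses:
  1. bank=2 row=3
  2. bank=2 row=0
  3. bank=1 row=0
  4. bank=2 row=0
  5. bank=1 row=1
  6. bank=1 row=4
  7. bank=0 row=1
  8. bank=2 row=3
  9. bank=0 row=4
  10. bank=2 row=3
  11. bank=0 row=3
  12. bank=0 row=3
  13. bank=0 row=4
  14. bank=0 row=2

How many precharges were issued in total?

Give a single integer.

Acc 1: bank2 row3 -> MISS (open row3); precharges=0
Acc 2: bank2 row0 -> MISS (open row0); precharges=1
Acc 3: bank1 row0 -> MISS (open row0); precharges=1
Acc 4: bank2 row0 -> HIT
Acc 5: bank1 row1 -> MISS (open row1); precharges=2
Acc 6: bank1 row4 -> MISS (open row4); precharges=3
Acc 7: bank0 row1 -> MISS (open row1); precharges=3
Acc 8: bank2 row3 -> MISS (open row3); precharges=4
Acc 9: bank0 row4 -> MISS (open row4); precharges=5
Acc 10: bank2 row3 -> HIT
Acc 11: bank0 row3 -> MISS (open row3); precharges=6
Acc 12: bank0 row3 -> HIT
Acc 13: bank0 row4 -> MISS (open row4); precharges=7
Acc 14: bank0 row2 -> MISS (open row2); precharges=8

Answer: 8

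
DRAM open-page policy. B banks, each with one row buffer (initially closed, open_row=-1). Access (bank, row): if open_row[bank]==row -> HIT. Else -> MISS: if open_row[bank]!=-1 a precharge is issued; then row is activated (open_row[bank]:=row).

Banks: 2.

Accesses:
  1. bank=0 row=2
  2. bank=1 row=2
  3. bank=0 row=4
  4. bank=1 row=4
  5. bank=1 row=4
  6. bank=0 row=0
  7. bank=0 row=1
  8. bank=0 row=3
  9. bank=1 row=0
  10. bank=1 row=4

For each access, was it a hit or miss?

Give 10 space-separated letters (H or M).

Answer: M M M M H M M M M M

Derivation:
Acc 1: bank0 row2 -> MISS (open row2); precharges=0
Acc 2: bank1 row2 -> MISS (open row2); precharges=0
Acc 3: bank0 row4 -> MISS (open row4); precharges=1
Acc 4: bank1 row4 -> MISS (open row4); precharges=2
Acc 5: bank1 row4 -> HIT
Acc 6: bank0 row0 -> MISS (open row0); precharges=3
Acc 7: bank0 row1 -> MISS (open row1); precharges=4
Acc 8: bank0 row3 -> MISS (open row3); precharges=5
Acc 9: bank1 row0 -> MISS (open row0); precharges=6
Acc 10: bank1 row4 -> MISS (open row4); precharges=7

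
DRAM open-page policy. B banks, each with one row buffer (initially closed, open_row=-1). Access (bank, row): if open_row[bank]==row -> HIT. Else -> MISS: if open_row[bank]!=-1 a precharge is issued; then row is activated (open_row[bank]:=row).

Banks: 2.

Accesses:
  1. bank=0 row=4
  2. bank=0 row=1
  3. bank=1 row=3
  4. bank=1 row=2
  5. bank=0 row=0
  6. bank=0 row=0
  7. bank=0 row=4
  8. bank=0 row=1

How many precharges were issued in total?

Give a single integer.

Acc 1: bank0 row4 -> MISS (open row4); precharges=0
Acc 2: bank0 row1 -> MISS (open row1); precharges=1
Acc 3: bank1 row3 -> MISS (open row3); precharges=1
Acc 4: bank1 row2 -> MISS (open row2); precharges=2
Acc 5: bank0 row0 -> MISS (open row0); precharges=3
Acc 6: bank0 row0 -> HIT
Acc 7: bank0 row4 -> MISS (open row4); precharges=4
Acc 8: bank0 row1 -> MISS (open row1); precharges=5

Answer: 5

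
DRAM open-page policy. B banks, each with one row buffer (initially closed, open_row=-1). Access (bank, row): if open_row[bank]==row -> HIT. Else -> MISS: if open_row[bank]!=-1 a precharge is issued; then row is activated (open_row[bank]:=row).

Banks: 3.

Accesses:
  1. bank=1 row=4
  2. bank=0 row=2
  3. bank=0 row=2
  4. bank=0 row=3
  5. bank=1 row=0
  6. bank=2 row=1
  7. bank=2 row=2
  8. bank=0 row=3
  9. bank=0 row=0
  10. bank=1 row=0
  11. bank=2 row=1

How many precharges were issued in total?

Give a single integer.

Acc 1: bank1 row4 -> MISS (open row4); precharges=0
Acc 2: bank0 row2 -> MISS (open row2); precharges=0
Acc 3: bank0 row2 -> HIT
Acc 4: bank0 row3 -> MISS (open row3); precharges=1
Acc 5: bank1 row0 -> MISS (open row0); precharges=2
Acc 6: bank2 row1 -> MISS (open row1); precharges=2
Acc 7: bank2 row2 -> MISS (open row2); precharges=3
Acc 8: bank0 row3 -> HIT
Acc 9: bank0 row0 -> MISS (open row0); precharges=4
Acc 10: bank1 row0 -> HIT
Acc 11: bank2 row1 -> MISS (open row1); precharges=5

Answer: 5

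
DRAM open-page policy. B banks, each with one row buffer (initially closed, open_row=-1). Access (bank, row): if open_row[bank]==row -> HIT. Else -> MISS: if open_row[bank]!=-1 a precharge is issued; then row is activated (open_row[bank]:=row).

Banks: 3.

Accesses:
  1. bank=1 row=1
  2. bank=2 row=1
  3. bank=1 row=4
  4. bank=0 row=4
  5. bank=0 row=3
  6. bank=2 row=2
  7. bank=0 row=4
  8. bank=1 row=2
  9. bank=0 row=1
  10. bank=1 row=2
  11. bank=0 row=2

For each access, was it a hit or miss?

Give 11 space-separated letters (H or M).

Acc 1: bank1 row1 -> MISS (open row1); precharges=0
Acc 2: bank2 row1 -> MISS (open row1); precharges=0
Acc 3: bank1 row4 -> MISS (open row4); precharges=1
Acc 4: bank0 row4 -> MISS (open row4); precharges=1
Acc 5: bank0 row3 -> MISS (open row3); precharges=2
Acc 6: bank2 row2 -> MISS (open row2); precharges=3
Acc 7: bank0 row4 -> MISS (open row4); precharges=4
Acc 8: bank1 row2 -> MISS (open row2); precharges=5
Acc 9: bank0 row1 -> MISS (open row1); precharges=6
Acc 10: bank1 row2 -> HIT
Acc 11: bank0 row2 -> MISS (open row2); precharges=7

Answer: M M M M M M M M M H M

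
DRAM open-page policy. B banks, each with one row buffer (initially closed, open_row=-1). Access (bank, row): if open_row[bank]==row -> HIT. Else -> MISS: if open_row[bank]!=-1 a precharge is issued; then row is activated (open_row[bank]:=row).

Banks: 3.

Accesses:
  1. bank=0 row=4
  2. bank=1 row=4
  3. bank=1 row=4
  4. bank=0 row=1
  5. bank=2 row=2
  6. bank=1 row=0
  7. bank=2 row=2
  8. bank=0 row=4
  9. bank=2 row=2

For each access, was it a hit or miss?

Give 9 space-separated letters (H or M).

Acc 1: bank0 row4 -> MISS (open row4); precharges=0
Acc 2: bank1 row4 -> MISS (open row4); precharges=0
Acc 3: bank1 row4 -> HIT
Acc 4: bank0 row1 -> MISS (open row1); precharges=1
Acc 5: bank2 row2 -> MISS (open row2); precharges=1
Acc 6: bank1 row0 -> MISS (open row0); precharges=2
Acc 7: bank2 row2 -> HIT
Acc 8: bank0 row4 -> MISS (open row4); precharges=3
Acc 9: bank2 row2 -> HIT

Answer: M M H M M M H M H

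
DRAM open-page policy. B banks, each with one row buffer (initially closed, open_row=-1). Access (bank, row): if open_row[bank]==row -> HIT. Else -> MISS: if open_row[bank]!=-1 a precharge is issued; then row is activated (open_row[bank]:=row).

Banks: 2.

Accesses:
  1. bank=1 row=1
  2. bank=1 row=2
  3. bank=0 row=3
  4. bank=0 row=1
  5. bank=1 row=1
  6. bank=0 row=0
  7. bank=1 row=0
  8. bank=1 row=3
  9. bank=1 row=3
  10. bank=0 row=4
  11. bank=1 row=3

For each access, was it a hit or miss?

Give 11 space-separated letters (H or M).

Answer: M M M M M M M M H M H

Derivation:
Acc 1: bank1 row1 -> MISS (open row1); precharges=0
Acc 2: bank1 row2 -> MISS (open row2); precharges=1
Acc 3: bank0 row3 -> MISS (open row3); precharges=1
Acc 4: bank0 row1 -> MISS (open row1); precharges=2
Acc 5: bank1 row1 -> MISS (open row1); precharges=3
Acc 6: bank0 row0 -> MISS (open row0); precharges=4
Acc 7: bank1 row0 -> MISS (open row0); precharges=5
Acc 8: bank1 row3 -> MISS (open row3); precharges=6
Acc 9: bank1 row3 -> HIT
Acc 10: bank0 row4 -> MISS (open row4); precharges=7
Acc 11: bank1 row3 -> HIT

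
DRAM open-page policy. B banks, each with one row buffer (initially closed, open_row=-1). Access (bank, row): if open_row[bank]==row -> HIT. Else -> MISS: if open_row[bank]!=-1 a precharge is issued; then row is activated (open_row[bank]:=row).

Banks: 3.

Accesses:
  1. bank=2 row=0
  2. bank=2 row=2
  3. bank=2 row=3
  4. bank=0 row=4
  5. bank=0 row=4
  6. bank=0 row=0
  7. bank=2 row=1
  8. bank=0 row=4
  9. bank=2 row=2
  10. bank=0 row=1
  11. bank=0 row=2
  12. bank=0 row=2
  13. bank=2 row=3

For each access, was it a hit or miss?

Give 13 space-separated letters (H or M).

Answer: M M M M H M M M M M M H M

Derivation:
Acc 1: bank2 row0 -> MISS (open row0); precharges=0
Acc 2: bank2 row2 -> MISS (open row2); precharges=1
Acc 3: bank2 row3 -> MISS (open row3); precharges=2
Acc 4: bank0 row4 -> MISS (open row4); precharges=2
Acc 5: bank0 row4 -> HIT
Acc 6: bank0 row0 -> MISS (open row0); precharges=3
Acc 7: bank2 row1 -> MISS (open row1); precharges=4
Acc 8: bank0 row4 -> MISS (open row4); precharges=5
Acc 9: bank2 row2 -> MISS (open row2); precharges=6
Acc 10: bank0 row1 -> MISS (open row1); precharges=7
Acc 11: bank0 row2 -> MISS (open row2); precharges=8
Acc 12: bank0 row2 -> HIT
Acc 13: bank2 row3 -> MISS (open row3); precharges=9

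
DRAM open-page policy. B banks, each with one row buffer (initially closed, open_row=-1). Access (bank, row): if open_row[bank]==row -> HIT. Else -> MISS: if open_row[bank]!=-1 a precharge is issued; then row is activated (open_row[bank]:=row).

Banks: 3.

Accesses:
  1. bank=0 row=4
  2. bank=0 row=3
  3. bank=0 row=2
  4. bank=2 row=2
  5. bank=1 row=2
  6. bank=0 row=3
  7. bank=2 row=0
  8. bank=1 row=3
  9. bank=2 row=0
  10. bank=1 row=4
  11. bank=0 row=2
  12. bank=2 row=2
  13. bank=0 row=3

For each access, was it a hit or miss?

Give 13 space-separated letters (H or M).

Answer: M M M M M M M M H M M M M

Derivation:
Acc 1: bank0 row4 -> MISS (open row4); precharges=0
Acc 2: bank0 row3 -> MISS (open row3); precharges=1
Acc 3: bank0 row2 -> MISS (open row2); precharges=2
Acc 4: bank2 row2 -> MISS (open row2); precharges=2
Acc 5: bank1 row2 -> MISS (open row2); precharges=2
Acc 6: bank0 row3 -> MISS (open row3); precharges=3
Acc 7: bank2 row0 -> MISS (open row0); precharges=4
Acc 8: bank1 row3 -> MISS (open row3); precharges=5
Acc 9: bank2 row0 -> HIT
Acc 10: bank1 row4 -> MISS (open row4); precharges=6
Acc 11: bank0 row2 -> MISS (open row2); precharges=7
Acc 12: bank2 row2 -> MISS (open row2); precharges=8
Acc 13: bank0 row3 -> MISS (open row3); precharges=9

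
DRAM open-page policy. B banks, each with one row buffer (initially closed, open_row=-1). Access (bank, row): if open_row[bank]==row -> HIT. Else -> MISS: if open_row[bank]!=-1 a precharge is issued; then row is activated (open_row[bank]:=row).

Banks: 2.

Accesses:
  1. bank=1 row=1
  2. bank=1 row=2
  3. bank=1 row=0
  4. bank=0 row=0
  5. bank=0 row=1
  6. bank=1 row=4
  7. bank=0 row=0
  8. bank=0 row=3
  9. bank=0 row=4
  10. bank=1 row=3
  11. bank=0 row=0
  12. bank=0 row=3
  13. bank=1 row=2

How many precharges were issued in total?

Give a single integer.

Acc 1: bank1 row1 -> MISS (open row1); precharges=0
Acc 2: bank1 row2 -> MISS (open row2); precharges=1
Acc 3: bank1 row0 -> MISS (open row0); precharges=2
Acc 4: bank0 row0 -> MISS (open row0); precharges=2
Acc 5: bank0 row1 -> MISS (open row1); precharges=3
Acc 6: bank1 row4 -> MISS (open row4); precharges=4
Acc 7: bank0 row0 -> MISS (open row0); precharges=5
Acc 8: bank0 row3 -> MISS (open row3); precharges=6
Acc 9: bank0 row4 -> MISS (open row4); precharges=7
Acc 10: bank1 row3 -> MISS (open row3); precharges=8
Acc 11: bank0 row0 -> MISS (open row0); precharges=9
Acc 12: bank0 row3 -> MISS (open row3); precharges=10
Acc 13: bank1 row2 -> MISS (open row2); precharges=11

Answer: 11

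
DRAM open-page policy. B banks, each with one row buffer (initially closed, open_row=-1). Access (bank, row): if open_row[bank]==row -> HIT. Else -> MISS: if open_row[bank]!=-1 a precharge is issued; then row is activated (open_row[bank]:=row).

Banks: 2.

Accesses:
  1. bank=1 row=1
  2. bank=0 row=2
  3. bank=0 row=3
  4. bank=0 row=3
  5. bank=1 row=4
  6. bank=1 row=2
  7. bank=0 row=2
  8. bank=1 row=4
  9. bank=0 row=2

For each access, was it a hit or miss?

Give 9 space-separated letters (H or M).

Answer: M M M H M M M M H

Derivation:
Acc 1: bank1 row1 -> MISS (open row1); precharges=0
Acc 2: bank0 row2 -> MISS (open row2); precharges=0
Acc 3: bank0 row3 -> MISS (open row3); precharges=1
Acc 4: bank0 row3 -> HIT
Acc 5: bank1 row4 -> MISS (open row4); precharges=2
Acc 6: bank1 row2 -> MISS (open row2); precharges=3
Acc 7: bank0 row2 -> MISS (open row2); precharges=4
Acc 8: bank1 row4 -> MISS (open row4); precharges=5
Acc 9: bank0 row2 -> HIT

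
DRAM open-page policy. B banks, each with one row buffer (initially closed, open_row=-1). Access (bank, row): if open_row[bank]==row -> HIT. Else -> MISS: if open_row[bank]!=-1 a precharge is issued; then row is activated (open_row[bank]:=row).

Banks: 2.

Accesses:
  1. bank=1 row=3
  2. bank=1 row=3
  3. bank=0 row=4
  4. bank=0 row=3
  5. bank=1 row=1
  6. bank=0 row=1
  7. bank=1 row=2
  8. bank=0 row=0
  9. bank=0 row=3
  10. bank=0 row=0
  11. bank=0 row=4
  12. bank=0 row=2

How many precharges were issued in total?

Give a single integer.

Answer: 9

Derivation:
Acc 1: bank1 row3 -> MISS (open row3); precharges=0
Acc 2: bank1 row3 -> HIT
Acc 3: bank0 row4 -> MISS (open row4); precharges=0
Acc 4: bank0 row3 -> MISS (open row3); precharges=1
Acc 5: bank1 row1 -> MISS (open row1); precharges=2
Acc 6: bank0 row1 -> MISS (open row1); precharges=3
Acc 7: bank1 row2 -> MISS (open row2); precharges=4
Acc 8: bank0 row0 -> MISS (open row0); precharges=5
Acc 9: bank0 row3 -> MISS (open row3); precharges=6
Acc 10: bank0 row0 -> MISS (open row0); precharges=7
Acc 11: bank0 row4 -> MISS (open row4); precharges=8
Acc 12: bank0 row2 -> MISS (open row2); precharges=9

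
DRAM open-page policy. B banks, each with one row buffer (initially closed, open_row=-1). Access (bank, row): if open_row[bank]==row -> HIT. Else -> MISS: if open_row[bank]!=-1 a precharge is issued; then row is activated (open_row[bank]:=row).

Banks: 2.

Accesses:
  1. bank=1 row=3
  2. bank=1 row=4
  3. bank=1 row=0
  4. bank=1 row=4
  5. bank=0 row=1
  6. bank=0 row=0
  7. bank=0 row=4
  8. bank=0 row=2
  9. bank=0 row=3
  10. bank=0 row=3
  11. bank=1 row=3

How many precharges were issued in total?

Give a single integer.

Acc 1: bank1 row3 -> MISS (open row3); precharges=0
Acc 2: bank1 row4 -> MISS (open row4); precharges=1
Acc 3: bank1 row0 -> MISS (open row0); precharges=2
Acc 4: bank1 row4 -> MISS (open row4); precharges=3
Acc 5: bank0 row1 -> MISS (open row1); precharges=3
Acc 6: bank0 row0 -> MISS (open row0); precharges=4
Acc 7: bank0 row4 -> MISS (open row4); precharges=5
Acc 8: bank0 row2 -> MISS (open row2); precharges=6
Acc 9: bank0 row3 -> MISS (open row3); precharges=7
Acc 10: bank0 row3 -> HIT
Acc 11: bank1 row3 -> MISS (open row3); precharges=8

Answer: 8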